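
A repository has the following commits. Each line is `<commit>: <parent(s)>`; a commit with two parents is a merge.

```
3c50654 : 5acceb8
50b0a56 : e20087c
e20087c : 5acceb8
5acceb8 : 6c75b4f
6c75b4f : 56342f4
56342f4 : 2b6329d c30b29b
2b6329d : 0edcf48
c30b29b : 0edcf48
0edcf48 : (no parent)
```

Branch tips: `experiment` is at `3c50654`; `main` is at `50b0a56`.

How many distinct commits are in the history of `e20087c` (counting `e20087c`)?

7

Walking parent pointers from e20087c: reachable set = {0edcf48, 2b6329d, 56342f4, 5acceb8, 6c75b4f, c30b29b, e20087c}.
That is 7 commits.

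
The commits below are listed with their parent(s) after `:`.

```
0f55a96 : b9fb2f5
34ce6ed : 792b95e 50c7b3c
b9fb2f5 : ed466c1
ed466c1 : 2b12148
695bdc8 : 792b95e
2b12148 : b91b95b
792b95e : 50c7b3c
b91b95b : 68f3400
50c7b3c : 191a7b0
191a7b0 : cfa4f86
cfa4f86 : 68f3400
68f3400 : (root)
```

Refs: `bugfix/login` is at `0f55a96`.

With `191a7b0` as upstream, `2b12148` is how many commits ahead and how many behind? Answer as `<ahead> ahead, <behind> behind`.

2 ahead, 2 behind

Reachable from 2b12148: {2b12148, 68f3400, b91b95b}.
Reachable from 191a7b0: {191a7b0, 68f3400, cfa4f86}.
Only in 2b12148's history (ahead): {2b12148, b91b95b} — 2.
Only in 191a7b0's history (behind): {191a7b0, cfa4f86} — 2.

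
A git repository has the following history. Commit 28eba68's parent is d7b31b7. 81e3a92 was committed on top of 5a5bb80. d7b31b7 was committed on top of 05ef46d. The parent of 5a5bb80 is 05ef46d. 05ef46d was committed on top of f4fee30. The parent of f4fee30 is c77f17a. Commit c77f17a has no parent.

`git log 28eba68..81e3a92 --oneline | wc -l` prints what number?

2

Reachable from 81e3a92: {05ef46d, 5a5bb80, 81e3a92, c77f17a, f4fee30}.
Reachable from 28eba68: {05ef46d, 28eba68, c77f17a, d7b31b7, f4fee30}.
In 81e3a92's history but not 28eba68's: {5a5bb80, 81e3a92} — 2 commits.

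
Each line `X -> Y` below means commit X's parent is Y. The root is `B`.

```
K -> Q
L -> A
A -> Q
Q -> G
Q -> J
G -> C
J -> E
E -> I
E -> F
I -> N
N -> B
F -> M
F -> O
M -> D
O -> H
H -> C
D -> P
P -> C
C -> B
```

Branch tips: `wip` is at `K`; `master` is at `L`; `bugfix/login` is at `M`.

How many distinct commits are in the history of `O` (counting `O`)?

Walking parent pointers from O: reachable set = {B, C, H, O}.
That is 4 commits.

4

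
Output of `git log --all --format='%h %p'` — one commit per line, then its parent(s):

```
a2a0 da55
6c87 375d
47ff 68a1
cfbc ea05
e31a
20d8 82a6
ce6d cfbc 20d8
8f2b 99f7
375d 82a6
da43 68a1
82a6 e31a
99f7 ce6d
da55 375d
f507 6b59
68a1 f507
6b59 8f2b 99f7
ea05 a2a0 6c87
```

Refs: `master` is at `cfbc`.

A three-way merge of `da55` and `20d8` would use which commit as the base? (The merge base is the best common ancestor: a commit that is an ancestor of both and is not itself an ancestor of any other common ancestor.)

Ancestors of da55: {375d, 82a6, da55, e31a}.
Ancestors of 20d8: {20d8, 82a6, e31a}.
Common ancestors: {82a6, e31a}.
Among these, 82a6 is not an ancestor of any other common ancestor — it is the merge base.

82a6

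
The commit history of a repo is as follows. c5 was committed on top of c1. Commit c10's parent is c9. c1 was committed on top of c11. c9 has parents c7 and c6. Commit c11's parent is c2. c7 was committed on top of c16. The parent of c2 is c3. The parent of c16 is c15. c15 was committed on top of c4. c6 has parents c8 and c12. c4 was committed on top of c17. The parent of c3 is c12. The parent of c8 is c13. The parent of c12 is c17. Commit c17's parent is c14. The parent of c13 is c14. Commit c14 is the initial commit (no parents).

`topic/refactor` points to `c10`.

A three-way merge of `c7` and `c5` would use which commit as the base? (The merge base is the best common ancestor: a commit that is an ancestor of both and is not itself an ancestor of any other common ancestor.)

Ancestors of c7: {c14, c15, c16, c17, c4, c7}.
Ancestors of c5: {c1, c11, c12, c14, c17, c2, c3, c5}.
Common ancestors: {c14, c17}.
Among these, c17 is not an ancestor of any other common ancestor — it is the merge base.

c17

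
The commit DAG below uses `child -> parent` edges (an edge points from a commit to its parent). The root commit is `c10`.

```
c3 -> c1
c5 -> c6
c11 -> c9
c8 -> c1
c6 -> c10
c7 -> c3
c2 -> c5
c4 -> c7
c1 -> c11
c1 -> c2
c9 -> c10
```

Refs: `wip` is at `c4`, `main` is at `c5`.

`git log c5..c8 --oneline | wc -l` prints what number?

Reachable from c8: {c1, c10, c11, c2, c5, c6, c8, c9}.
Reachable from c5: {c10, c5, c6}.
In c8's history but not c5's: {c1, c11, c2, c8, c9} — 5 commits.

5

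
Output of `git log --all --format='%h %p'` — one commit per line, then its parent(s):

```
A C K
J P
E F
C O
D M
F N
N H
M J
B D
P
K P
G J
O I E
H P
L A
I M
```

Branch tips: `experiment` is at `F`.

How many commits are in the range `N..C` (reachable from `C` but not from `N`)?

7

Reachable from C: {C, E, F, H, I, J, M, N, O, P}.
Reachable from N: {H, N, P}.
In C's history but not N's: {C, E, F, I, J, M, O} — 7 commits.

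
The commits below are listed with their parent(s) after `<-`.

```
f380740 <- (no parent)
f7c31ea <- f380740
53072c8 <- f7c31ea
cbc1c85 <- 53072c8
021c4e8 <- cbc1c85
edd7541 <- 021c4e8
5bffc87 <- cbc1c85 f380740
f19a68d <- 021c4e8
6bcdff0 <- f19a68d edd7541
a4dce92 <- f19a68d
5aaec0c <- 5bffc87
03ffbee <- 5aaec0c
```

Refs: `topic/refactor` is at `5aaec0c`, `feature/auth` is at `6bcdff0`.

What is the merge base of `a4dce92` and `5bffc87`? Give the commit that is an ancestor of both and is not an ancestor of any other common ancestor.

Ancestors of a4dce92: {021c4e8, 53072c8, a4dce92, cbc1c85, f19a68d, f380740, f7c31ea}.
Ancestors of 5bffc87: {53072c8, 5bffc87, cbc1c85, f380740, f7c31ea}.
Common ancestors: {53072c8, cbc1c85, f380740, f7c31ea}.
Among these, cbc1c85 is not an ancestor of any other common ancestor — it is the merge base.

cbc1c85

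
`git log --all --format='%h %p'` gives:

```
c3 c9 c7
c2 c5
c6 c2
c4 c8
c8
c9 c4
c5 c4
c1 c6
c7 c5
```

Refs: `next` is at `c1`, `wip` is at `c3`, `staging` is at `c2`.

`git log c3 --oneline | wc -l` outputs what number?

Walking parent pointers from c3: reachable set = {c3, c4, c5, c7, c8, c9}.
That is 6 commits.

6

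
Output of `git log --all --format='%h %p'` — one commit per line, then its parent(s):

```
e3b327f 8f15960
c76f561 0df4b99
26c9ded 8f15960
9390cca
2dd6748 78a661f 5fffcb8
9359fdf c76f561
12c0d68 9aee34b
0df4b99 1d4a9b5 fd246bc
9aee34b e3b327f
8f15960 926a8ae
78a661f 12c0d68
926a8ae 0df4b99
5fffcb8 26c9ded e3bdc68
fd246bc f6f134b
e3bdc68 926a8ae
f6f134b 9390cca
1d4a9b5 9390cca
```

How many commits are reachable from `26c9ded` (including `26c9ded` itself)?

8

Walking parent pointers from 26c9ded: reachable set = {0df4b99, 1d4a9b5, 26c9ded, 8f15960, 926a8ae, 9390cca, f6f134b, fd246bc}.
That is 8 commits.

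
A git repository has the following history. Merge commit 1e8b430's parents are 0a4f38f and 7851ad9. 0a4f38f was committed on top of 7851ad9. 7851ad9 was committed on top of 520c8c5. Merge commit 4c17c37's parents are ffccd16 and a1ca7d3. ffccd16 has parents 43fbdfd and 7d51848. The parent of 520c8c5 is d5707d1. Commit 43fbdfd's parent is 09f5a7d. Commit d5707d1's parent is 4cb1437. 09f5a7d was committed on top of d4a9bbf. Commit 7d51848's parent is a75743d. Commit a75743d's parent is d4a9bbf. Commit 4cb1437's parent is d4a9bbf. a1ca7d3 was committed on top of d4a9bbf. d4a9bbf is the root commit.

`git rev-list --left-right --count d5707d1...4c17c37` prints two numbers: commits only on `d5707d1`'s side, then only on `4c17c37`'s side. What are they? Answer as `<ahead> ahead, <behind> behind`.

2 ahead, 7 behind

Reachable from d5707d1: {4cb1437, d4a9bbf, d5707d1}.
Reachable from 4c17c37: {09f5a7d, 43fbdfd, 4c17c37, 7d51848, a1ca7d3, a75743d, d4a9bbf, ffccd16}.
Only in d5707d1's history (ahead): {4cb1437, d5707d1} — 2.
Only in 4c17c37's history (behind): {09f5a7d, 43fbdfd, 4c17c37, 7d51848, a1ca7d3, a75743d, ffccd16} — 7.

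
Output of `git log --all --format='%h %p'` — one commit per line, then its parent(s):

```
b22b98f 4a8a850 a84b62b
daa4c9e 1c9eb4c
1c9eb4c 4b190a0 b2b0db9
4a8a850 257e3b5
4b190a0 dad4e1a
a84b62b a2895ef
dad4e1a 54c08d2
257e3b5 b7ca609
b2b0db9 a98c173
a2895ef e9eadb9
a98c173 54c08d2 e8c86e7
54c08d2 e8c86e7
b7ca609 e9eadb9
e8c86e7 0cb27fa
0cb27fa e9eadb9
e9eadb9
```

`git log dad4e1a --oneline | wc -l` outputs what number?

5

Walking parent pointers from dad4e1a: reachable set = {0cb27fa, 54c08d2, dad4e1a, e8c86e7, e9eadb9}.
That is 5 commits.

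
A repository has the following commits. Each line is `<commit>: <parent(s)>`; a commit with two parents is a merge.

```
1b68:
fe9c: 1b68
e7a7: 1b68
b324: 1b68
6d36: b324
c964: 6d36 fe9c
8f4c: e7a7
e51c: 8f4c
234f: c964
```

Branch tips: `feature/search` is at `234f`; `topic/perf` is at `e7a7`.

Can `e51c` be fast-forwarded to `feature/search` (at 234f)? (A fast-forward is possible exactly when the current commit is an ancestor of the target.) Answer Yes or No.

No

A fast-forward from e51c to 234f is possible iff e51c is an ancestor of 234f.
Ancestors of 234f: {1b68, 234f, 6d36, b324, c964, fe9c}.
e51c is not among them, so fast-forward is not possible.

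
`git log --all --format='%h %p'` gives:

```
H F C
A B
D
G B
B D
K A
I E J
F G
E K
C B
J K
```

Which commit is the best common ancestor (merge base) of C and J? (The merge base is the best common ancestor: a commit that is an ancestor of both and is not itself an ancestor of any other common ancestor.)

Ancestors of C: {B, C, D}.
Ancestors of J: {A, B, D, J, K}.
Common ancestors: {B, D}.
Among these, B is not an ancestor of any other common ancestor — it is the merge base.

B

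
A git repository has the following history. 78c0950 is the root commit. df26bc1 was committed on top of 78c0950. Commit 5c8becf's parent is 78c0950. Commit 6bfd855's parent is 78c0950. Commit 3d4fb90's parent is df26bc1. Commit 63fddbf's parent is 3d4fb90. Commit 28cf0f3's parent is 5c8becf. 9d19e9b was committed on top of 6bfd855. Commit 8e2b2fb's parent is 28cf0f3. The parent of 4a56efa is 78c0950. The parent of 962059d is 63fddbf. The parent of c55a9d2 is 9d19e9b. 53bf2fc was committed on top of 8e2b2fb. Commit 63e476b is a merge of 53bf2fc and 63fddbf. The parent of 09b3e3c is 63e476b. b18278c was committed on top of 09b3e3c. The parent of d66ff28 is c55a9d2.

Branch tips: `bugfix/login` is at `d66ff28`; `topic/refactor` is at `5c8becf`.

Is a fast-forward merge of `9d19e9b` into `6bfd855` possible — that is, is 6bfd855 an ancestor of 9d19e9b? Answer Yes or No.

A fast-forward from 6bfd855 to 9d19e9b is possible iff 6bfd855 is an ancestor of 9d19e9b.
Ancestors of 9d19e9b: {6bfd855, 78c0950, 9d19e9b}.
6bfd855 is among them, so fast-forward is possible.

Yes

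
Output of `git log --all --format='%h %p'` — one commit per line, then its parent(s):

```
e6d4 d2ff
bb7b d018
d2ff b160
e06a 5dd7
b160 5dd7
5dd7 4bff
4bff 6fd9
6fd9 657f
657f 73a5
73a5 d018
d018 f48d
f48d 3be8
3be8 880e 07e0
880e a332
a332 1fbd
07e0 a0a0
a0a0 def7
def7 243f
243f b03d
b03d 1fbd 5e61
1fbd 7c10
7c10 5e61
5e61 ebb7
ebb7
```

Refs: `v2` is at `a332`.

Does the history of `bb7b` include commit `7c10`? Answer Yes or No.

Yes

Ancestors of bb7b (commits reachable by following parents): {07e0, 1fbd, 243f, 3be8, 5e61, 7c10, 880e, a0a0, a332, b03d, bb7b, d018, def7, ebb7, f48d}.
7c10 is in that set, so it is an ancestor of bb7b.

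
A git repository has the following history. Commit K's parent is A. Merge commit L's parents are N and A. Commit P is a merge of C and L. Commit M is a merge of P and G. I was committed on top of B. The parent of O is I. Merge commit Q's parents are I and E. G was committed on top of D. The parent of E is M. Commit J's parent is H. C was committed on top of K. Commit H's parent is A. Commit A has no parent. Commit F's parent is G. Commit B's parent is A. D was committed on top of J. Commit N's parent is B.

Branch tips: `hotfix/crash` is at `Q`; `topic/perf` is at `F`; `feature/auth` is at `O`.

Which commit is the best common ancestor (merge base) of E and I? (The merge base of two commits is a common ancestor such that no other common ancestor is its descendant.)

B

Ancestors of E: {A, B, C, D, E, G, H, J, K, L, M, N, P}.
Ancestors of I: {A, B, I}.
Common ancestors: {A, B}.
Among these, B is not an ancestor of any other common ancestor — it is the merge base.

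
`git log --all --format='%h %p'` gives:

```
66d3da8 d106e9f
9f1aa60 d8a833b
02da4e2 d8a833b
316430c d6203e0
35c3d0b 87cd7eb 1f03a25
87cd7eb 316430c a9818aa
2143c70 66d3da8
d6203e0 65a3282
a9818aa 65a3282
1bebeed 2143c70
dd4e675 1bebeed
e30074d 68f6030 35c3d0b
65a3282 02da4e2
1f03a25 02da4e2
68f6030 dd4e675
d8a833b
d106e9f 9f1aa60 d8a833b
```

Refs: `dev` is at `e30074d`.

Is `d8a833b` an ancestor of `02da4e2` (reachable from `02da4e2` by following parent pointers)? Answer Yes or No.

Ancestors of 02da4e2 (commits reachable by following parents): {02da4e2, d8a833b}.
d8a833b is in that set, so it is an ancestor of 02da4e2.

Yes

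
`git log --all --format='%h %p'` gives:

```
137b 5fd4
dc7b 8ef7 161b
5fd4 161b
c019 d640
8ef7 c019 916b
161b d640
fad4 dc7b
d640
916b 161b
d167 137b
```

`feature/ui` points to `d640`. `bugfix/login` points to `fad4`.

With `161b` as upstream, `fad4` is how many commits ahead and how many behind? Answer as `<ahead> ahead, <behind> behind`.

Reachable from fad4: {161b, 8ef7, 916b, c019, d640, dc7b, fad4}.
Reachable from 161b: {161b, d640}.
Only in fad4's history (ahead): {8ef7, 916b, c019, dc7b, fad4} — 5.
Only in 161b's history (behind): {} — 0.

5 ahead, 0 behind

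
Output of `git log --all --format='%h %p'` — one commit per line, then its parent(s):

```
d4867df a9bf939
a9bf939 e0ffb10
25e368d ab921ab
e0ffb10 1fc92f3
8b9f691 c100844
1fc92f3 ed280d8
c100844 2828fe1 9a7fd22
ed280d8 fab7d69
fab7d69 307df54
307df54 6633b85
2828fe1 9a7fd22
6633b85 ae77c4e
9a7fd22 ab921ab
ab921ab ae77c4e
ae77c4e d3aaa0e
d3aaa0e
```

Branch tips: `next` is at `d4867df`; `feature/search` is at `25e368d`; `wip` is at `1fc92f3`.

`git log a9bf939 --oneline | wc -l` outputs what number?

Walking parent pointers from a9bf939: reachable set = {1fc92f3, 307df54, 6633b85, a9bf939, ae77c4e, d3aaa0e, e0ffb10, ed280d8, fab7d69}.
That is 9 commits.

9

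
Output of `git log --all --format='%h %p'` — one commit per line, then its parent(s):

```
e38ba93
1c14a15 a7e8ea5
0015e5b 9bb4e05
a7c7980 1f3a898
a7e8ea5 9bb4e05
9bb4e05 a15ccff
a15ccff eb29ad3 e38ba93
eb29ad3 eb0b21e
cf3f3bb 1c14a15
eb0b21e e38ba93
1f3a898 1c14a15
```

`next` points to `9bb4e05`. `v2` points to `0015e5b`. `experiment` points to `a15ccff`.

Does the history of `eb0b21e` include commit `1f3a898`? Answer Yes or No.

No

Ancestors of eb0b21e: {e38ba93, eb0b21e}.
1f3a898 is not in that set, so it is not an ancestor of eb0b21e.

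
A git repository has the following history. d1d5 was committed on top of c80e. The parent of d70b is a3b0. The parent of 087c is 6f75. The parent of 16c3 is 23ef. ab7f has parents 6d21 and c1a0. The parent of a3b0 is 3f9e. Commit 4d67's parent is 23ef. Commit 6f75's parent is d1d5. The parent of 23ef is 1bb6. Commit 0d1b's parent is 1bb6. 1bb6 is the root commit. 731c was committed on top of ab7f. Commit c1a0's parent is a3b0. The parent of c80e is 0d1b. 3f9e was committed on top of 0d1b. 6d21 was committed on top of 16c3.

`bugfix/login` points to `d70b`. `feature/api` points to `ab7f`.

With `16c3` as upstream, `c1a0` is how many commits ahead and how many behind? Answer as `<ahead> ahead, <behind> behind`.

Reachable from c1a0: {0d1b, 1bb6, 3f9e, a3b0, c1a0}.
Reachable from 16c3: {16c3, 1bb6, 23ef}.
Only in c1a0's history (ahead): {0d1b, 3f9e, a3b0, c1a0} — 4.
Only in 16c3's history (behind): {16c3, 23ef} — 2.

4 ahead, 2 behind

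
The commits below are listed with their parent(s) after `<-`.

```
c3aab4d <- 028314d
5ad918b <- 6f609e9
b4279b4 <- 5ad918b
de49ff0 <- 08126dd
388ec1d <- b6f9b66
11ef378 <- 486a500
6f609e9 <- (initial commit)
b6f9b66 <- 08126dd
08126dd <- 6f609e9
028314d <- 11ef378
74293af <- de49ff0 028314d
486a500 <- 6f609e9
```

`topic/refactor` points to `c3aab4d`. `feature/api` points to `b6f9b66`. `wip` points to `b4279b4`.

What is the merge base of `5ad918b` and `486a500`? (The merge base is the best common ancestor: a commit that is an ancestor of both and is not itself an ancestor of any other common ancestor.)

Ancestors of 5ad918b: {5ad918b, 6f609e9}.
Ancestors of 486a500: {486a500, 6f609e9}.
Common ancestors: {6f609e9}.
The only common ancestor is 6f609e9, so it is the merge base.

6f609e9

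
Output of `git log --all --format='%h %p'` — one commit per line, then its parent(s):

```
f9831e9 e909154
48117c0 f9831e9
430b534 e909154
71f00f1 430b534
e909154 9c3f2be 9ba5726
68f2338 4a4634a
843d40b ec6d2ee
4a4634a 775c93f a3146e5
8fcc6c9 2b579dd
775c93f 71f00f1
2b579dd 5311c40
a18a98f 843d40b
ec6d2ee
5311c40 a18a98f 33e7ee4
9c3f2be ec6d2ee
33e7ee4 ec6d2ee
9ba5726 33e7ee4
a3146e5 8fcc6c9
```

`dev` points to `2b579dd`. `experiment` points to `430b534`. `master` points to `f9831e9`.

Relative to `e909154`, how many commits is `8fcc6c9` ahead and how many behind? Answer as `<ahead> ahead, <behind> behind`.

Reachable from 8fcc6c9: {2b579dd, 33e7ee4, 5311c40, 843d40b, 8fcc6c9, a18a98f, ec6d2ee}.
Reachable from e909154: {33e7ee4, 9ba5726, 9c3f2be, e909154, ec6d2ee}.
Only in 8fcc6c9's history (ahead): {2b579dd, 5311c40, 843d40b, 8fcc6c9, a18a98f} — 5.
Only in e909154's history (behind): {9ba5726, 9c3f2be, e909154} — 3.

5 ahead, 3 behind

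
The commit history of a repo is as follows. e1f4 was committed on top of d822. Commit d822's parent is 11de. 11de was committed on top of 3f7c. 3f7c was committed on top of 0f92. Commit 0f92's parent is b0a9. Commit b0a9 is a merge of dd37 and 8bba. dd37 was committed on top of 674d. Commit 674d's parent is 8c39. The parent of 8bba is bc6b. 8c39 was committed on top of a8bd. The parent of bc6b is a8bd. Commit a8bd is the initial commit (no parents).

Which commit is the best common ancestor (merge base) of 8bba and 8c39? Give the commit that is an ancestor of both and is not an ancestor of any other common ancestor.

Ancestors of 8bba: {8bba, a8bd, bc6b}.
Ancestors of 8c39: {8c39, a8bd}.
Common ancestors: {a8bd}.
The only common ancestor is a8bd, so it is the merge base.

a8bd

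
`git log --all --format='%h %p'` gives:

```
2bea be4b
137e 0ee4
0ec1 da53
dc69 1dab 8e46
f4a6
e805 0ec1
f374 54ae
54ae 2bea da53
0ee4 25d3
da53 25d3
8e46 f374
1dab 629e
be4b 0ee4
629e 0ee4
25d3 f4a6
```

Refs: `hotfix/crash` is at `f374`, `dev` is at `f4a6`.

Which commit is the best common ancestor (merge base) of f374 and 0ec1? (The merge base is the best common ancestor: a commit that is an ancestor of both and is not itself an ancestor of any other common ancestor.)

Ancestors of f374: {0ee4, 25d3, 2bea, 54ae, be4b, da53, f374, f4a6}.
Ancestors of 0ec1: {0ec1, 25d3, da53, f4a6}.
Common ancestors: {25d3, da53, f4a6}.
Among these, da53 is not an ancestor of any other common ancestor — it is the merge base.

da53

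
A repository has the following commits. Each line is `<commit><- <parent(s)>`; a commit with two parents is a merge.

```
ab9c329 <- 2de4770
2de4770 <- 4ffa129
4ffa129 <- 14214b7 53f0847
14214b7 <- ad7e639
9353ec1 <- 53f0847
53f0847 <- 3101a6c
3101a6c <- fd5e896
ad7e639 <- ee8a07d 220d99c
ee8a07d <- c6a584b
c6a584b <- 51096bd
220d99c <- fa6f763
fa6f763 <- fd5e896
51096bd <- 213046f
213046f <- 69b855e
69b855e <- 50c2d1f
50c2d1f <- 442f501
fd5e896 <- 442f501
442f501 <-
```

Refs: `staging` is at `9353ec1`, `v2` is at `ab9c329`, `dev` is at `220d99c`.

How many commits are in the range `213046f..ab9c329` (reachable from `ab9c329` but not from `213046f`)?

13

Reachable from ab9c329: {14214b7, 213046f, 220d99c, 2de4770, 3101a6c, 442f501, 4ffa129, 50c2d1f, 51096bd, 53f0847, 69b855e, ab9c329, ad7e639, c6a584b, ee8a07d, fa6f763, fd5e896}.
Reachable from 213046f: {213046f, 442f501, 50c2d1f, 69b855e}.
In ab9c329's history but not 213046f's: {14214b7, 220d99c, 2de4770, 3101a6c, 4ffa129, 51096bd, 53f0847, ab9c329, ad7e639, c6a584b, ee8a07d, fa6f763, fd5e896} — 13 commits.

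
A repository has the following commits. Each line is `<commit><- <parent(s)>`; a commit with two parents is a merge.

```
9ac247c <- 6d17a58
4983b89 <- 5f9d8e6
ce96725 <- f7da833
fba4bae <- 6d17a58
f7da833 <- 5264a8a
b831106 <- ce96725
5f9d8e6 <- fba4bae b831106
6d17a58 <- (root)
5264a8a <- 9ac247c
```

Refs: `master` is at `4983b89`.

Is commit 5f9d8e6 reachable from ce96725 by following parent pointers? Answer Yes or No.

Ancestors of ce96725: {5264a8a, 6d17a58, 9ac247c, ce96725, f7da833}.
5f9d8e6 is not in that set, so it is not an ancestor of ce96725.

No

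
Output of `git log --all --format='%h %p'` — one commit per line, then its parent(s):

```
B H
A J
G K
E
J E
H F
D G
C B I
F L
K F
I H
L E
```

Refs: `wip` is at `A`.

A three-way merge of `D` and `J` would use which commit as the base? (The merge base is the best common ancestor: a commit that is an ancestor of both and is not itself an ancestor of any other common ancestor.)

E

Ancestors of D: {D, E, F, G, K, L}.
Ancestors of J: {E, J}.
Common ancestors: {E}.
The only common ancestor is E, so it is the merge base.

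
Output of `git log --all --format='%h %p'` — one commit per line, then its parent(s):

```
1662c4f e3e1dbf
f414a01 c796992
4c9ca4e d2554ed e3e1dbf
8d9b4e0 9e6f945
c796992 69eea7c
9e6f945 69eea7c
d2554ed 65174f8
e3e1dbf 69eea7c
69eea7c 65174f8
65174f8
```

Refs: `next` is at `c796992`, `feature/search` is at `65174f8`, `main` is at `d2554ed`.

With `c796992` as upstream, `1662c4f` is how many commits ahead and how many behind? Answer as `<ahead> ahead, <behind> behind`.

Reachable from 1662c4f: {1662c4f, 65174f8, 69eea7c, e3e1dbf}.
Reachable from c796992: {65174f8, 69eea7c, c796992}.
Only in 1662c4f's history (ahead): {1662c4f, e3e1dbf} — 2.
Only in c796992's history (behind): {c796992} — 1.

2 ahead, 1 behind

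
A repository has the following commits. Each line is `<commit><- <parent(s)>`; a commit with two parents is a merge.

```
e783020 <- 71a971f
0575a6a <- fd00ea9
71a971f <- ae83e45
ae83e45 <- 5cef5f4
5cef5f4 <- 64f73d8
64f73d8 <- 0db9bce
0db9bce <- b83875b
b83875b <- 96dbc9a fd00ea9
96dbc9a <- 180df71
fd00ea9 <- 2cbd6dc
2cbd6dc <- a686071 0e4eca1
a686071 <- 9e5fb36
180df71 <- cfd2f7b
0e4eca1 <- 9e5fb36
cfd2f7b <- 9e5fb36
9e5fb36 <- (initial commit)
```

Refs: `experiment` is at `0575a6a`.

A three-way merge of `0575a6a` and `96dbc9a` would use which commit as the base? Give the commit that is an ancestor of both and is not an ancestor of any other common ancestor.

Ancestors of 0575a6a: {0575a6a, 0e4eca1, 2cbd6dc, 9e5fb36, a686071, fd00ea9}.
Ancestors of 96dbc9a: {180df71, 96dbc9a, 9e5fb36, cfd2f7b}.
Common ancestors: {9e5fb36}.
The only common ancestor is 9e5fb36, so it is the merge base.

9e5fb36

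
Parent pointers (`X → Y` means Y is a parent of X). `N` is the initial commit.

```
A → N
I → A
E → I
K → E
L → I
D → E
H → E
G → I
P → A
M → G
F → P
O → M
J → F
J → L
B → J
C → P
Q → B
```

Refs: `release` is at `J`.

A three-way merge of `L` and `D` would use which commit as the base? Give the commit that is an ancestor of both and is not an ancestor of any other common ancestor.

Ancestors of L: {A, I, L, N}.
Ancestors of D: {A, D, E, I, N}.
Common ancestors: {A, I, N}.
Among these, I is not an ancestor of any other common ancestor — it is the merge base.

I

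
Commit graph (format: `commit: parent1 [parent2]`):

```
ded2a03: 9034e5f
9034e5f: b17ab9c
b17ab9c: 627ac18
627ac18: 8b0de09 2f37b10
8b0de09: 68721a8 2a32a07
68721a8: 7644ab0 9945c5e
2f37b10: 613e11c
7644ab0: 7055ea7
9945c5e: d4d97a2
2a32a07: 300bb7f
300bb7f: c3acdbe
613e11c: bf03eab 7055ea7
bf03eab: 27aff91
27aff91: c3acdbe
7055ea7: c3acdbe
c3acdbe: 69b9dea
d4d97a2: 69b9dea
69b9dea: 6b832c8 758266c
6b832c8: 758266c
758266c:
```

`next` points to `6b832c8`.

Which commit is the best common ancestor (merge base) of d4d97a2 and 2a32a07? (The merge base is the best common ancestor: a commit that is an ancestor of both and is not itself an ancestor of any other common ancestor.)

Ancestors of d4d97a2: {69b9dea, 6b832c8, 758266c, d4d97a2}.
Ancestors of 2a32a07: {2a32a07, 300bb7f, 69b9dea, 6b832c8, 758266c, c3acdbe}.
Common ancestors: {69b9dea, 6b832c8, 758266c}.
Among these, 69b9dea is not an ancestor of any other common ancestor — it is the merge base.

69b9dea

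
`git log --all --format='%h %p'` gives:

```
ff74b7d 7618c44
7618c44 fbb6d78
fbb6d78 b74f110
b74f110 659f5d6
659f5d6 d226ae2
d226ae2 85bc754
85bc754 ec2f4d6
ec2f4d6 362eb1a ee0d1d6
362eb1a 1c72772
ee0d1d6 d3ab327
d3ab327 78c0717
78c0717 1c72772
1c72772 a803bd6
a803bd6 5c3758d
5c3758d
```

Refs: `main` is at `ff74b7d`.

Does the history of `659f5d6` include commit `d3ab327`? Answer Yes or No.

Yes

Ancestors of 659f5d6 (commits reachable by following parents): {1c72772, 362eb1a, 5c3758d, 659f5d6, 78c0717, 85bc754, a803bd6, d226ae2, d3ab327, ec2f4d6, ee0d1d6}.
d3ab327 is in that set, so it is an ancestor of 659f5d6.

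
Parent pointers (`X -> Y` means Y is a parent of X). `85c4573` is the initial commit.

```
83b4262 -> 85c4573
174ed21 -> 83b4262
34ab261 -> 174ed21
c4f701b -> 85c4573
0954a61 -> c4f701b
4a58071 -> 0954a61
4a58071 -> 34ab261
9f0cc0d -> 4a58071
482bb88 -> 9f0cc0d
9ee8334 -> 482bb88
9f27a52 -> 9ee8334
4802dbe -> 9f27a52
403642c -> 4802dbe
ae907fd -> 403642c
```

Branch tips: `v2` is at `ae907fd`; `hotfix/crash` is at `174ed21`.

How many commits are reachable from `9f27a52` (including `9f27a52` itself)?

11

Walking parent pointers from 9f27a52: reachable set = {0954a61, 174ed21, 34ab261, 482bb88, 4a58071, 83b4262, 85c4573, 9ee8334, 9f0cc0d, 9f27a52, c4f701b}.
That is 11 commits.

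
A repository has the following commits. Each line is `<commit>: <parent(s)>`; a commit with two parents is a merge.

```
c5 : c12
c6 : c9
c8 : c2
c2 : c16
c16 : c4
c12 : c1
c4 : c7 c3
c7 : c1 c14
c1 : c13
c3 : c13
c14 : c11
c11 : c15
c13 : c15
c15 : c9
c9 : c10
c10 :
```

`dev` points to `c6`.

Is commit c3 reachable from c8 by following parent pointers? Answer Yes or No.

Ancestors of c8 (commits reachable by following parents): {c1, c10, c11, c13, c14, c15, c16, c2, c3, c4, c7, c8, c9}.
c3 is in that set, so it is an ancestor of c8.

Yes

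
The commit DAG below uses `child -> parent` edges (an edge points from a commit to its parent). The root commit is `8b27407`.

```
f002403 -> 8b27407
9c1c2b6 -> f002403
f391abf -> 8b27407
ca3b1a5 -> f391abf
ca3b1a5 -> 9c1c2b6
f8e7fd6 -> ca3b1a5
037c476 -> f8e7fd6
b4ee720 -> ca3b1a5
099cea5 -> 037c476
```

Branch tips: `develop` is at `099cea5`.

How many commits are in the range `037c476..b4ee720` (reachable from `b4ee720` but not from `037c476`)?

1

Reachable from b4ee720: {8b27407, 9c1c2b6, b4ee720, ca3b1a5, f002403, f391abf}.
Reachable from 037c476: {037c476, 8b27407, 9c1c2b6, ca3b1a5, f002403, f391abf, f8e7fd6}.
In b4ee720's history but not 037c476's: {b4ee720} — 1 commit.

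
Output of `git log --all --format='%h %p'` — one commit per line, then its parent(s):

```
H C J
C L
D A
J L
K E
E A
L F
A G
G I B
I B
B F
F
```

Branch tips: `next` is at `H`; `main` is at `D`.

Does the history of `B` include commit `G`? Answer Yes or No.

No

Ancestors of B: {B, F}.
G is not in that set, so it is not an ancestor of B.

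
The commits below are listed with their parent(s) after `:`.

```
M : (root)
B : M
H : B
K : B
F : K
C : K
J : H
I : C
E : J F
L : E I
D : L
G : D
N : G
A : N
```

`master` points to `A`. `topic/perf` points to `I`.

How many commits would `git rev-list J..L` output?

6

Reachable from L: {B, C, E, F, H, I, J, K, L, M}.
Reachable from J: {B, H, J, M}.
In L's history but not J's: {C, E, F, I, K, L} — 6 commits.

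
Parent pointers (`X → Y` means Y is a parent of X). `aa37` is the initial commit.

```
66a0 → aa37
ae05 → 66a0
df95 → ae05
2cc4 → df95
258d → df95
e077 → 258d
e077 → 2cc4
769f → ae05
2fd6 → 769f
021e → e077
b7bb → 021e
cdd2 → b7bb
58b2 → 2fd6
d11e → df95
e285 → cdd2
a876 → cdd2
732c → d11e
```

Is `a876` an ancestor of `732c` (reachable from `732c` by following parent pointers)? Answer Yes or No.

Ancestors of 732c: {66a0, 732c, aa37, ae05, d11e, df95}.
a876 is not in that set, so it is not an ancestor of 732c.

No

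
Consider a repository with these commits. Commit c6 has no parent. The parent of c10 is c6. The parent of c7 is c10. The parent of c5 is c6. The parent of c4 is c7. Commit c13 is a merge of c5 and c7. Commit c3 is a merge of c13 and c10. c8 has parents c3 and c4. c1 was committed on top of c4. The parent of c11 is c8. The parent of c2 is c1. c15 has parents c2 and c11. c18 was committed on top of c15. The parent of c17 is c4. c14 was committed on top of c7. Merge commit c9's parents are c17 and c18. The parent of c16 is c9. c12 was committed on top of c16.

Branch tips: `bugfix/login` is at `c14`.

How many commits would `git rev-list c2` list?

6

Walking parent pointers from c2: reachable set = {c1, c10, c2, c4, c6, c7}.
That is 6 commits.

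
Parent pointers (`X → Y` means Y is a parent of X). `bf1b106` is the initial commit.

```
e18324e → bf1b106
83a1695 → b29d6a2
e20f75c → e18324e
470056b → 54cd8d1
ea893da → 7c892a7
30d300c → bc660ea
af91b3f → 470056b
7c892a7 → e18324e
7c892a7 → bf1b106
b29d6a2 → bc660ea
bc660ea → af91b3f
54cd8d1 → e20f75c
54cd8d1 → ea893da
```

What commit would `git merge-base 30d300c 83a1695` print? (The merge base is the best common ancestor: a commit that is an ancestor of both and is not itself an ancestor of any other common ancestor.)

Ancestors of 30d300c: {30d300c, 470056b, 54cd8d1, 7c892a7, af91b3f, bc660ea, bf1b106, e18324e, e20f75c, ea893da}.
Ancestors of 83a1695: {470056b, 54cd8d1, 7c892a7, 83a1695, af91b3f, b29d6a2, bc660ea, bf1b106, e18324e, e20f75c, ea893da}.
Common ancestors: {470056b, 54cd8d1, 7c892a7, af91b3f, bc660ea, bf1b106, e18324e, e20f75c, ea893da}.
Among these, bc660ea is not an ancestor of any other common ancestor — it is the merge base.

bc660ea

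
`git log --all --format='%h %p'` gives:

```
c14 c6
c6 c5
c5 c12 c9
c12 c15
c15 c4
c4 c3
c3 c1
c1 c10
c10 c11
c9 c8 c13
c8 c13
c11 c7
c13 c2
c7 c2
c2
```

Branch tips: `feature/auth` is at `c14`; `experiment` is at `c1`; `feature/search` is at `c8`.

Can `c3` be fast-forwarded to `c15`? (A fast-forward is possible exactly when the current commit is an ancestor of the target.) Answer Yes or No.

A fast-forward from c3 to c15 is possible iff c3 is an ancestor of c15.
Ancestors of c15: {c1, c10, c11, c15, c2, c3, c4, c7}.
c3 is among them, so fast-forward is possible.

Yes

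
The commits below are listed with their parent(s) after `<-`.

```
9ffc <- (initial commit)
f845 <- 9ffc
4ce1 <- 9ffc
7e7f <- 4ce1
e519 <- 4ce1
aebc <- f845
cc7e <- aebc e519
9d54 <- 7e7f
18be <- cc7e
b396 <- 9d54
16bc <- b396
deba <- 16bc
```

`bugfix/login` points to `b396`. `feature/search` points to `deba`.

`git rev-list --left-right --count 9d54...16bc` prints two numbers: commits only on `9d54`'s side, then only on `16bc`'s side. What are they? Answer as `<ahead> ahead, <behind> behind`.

Reachable from 9d54: {4ce1, 7e7f, 9d54, 9ffc}.
Reachable from 16bc: {16bc, 4ce1, 7e7f, 9d54, 9ffc, b396}.
Only in 9d54's history (ahead): {} — 0.
Only in 16bc's history (behind): {16bc, b396} — 2.

0 ahead, 2 behind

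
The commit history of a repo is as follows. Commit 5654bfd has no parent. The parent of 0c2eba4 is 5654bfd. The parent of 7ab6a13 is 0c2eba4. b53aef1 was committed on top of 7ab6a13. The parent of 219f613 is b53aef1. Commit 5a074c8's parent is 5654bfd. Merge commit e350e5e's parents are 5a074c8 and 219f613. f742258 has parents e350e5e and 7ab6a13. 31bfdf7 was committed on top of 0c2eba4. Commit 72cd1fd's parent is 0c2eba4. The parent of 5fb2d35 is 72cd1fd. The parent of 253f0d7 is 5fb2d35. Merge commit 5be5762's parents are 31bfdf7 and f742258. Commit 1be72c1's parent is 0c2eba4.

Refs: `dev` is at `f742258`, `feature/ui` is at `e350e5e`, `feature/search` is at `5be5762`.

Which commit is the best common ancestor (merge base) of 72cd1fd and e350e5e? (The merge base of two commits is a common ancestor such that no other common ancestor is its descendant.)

0c2eba4

Ancestors of 72cd1fd: {0c2eba4, 5654bfd, 72cd1fd}.
Ancestors of e350e5e: {0c2eba4, 219f613, 5654bfd, 5a074c8, 7ab6a13, b53aef1, e350e5e}.
Common ancestors: {0c2eba4, 5654bfd}.
Among these, 0c2eba4 is not an ancestor of any other common ancestor — it is the merge base.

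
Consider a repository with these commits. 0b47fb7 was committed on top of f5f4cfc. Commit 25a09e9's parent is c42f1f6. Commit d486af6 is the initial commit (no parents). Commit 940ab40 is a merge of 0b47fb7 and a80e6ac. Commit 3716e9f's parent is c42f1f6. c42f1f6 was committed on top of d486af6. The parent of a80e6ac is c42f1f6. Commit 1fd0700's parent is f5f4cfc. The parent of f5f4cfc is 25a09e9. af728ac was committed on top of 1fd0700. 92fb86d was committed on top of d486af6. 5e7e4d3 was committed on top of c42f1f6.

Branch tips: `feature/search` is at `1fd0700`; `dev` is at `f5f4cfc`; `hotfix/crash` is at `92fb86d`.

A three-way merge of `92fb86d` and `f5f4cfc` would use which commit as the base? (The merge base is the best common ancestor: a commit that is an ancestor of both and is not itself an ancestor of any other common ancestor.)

d486af6

Ancestors of 92fb86d: {92fb86d, d486af6}.
Ancestors of f5f4cfc: {25a09e9, c42f1f6, d486af6, f5f4cfc}.
Common ancestors: {d486af6}.
The only common ancestor is d486af6, so it is the merge base.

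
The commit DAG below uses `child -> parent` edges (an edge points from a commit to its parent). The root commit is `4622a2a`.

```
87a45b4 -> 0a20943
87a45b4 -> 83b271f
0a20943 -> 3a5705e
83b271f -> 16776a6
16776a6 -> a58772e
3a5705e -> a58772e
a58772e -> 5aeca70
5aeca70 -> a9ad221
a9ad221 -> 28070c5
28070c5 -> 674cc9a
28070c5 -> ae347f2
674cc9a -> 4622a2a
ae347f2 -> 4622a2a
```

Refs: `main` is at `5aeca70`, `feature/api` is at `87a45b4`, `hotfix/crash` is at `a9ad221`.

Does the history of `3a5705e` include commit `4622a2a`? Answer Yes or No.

Ancestors of 3a5705e (commits reachable by following parents): {28070c5, 3a5705e, 4622a2a, 5aeca70, 674cc9a, a58772e, a9ad221, ae347f2}.
4622a2a is in that set, so it is an ancestor of 3a5705e.

Yes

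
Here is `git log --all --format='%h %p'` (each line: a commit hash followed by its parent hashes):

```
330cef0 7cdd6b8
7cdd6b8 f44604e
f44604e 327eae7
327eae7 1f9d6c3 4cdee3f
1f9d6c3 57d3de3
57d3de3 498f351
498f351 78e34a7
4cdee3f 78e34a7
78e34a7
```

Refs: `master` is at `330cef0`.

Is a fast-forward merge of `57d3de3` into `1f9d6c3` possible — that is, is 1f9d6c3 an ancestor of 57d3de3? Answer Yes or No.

A fast-forward from 1f9d6c3 to 57d3de3 is possible iff 1f9d6c3 is an ancestor of 57d3de3.
Ancestors of 57d3de3: {498f351, 57d3de3, 78e34a7}.
1f9d6c3 is not among them, so fast-forward is not possible.

No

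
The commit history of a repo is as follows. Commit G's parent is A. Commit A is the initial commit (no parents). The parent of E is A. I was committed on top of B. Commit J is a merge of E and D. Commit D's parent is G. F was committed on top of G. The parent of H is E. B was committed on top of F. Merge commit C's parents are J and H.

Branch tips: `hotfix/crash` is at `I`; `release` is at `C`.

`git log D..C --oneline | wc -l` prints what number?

4

Reachable from C: {A, C, D, E, G, H, J}.
Reachable from D: {A, D, G}.
In C's history but not D's: {C, E, H, J} — 4 commits.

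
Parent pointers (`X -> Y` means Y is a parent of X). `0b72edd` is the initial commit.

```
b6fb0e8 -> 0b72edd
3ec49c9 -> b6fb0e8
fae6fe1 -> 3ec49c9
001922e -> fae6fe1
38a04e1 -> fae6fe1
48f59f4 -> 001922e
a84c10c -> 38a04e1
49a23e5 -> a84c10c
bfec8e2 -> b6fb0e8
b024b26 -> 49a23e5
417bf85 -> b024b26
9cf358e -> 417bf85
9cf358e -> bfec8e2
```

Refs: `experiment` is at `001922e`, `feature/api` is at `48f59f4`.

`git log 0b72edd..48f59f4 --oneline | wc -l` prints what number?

Reachable from 48f59f4: {001922e, 0b72edd, 3ec49c9, 48f59f4, b6fb0e8, fae6fe1}.
Reachable from 0b72edd: {0b72edd}.
In 48f59f4's history but not 0b72edd's: {001922e, 3ec49c9, 48f59f4, b6fb0e8, fae6fe1} — 5 commits.

5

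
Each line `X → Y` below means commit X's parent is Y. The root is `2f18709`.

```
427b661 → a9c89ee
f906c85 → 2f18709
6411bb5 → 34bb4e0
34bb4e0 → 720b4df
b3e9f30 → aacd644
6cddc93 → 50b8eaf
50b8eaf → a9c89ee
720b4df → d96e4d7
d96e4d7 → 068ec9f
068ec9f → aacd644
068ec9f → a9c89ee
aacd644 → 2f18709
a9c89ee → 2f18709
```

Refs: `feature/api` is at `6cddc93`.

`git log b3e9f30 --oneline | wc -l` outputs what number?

3

Walking parent pointers from b3e9f30: reachable set = {2f18709, aacd644, b3e9f30}.
That is 3 commits.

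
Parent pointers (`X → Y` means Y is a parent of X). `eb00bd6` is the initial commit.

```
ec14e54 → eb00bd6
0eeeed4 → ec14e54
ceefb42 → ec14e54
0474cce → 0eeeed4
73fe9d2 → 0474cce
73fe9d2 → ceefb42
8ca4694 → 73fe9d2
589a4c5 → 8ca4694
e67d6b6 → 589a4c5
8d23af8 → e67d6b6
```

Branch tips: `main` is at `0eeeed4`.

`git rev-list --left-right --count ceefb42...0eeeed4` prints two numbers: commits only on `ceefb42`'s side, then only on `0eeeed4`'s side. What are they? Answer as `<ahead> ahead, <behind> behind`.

1 ahead, 1 behind

Reachable from ceefb42: {ceefb42, eb00bd6, ec14e54}.
Reachable from 0eeeed4: {0eeeed4, eb00bd6, ec14e54}.
Only in ceefb42's history (ahead): {ceefb42} — 1.
Only in 0eeeed4's history (behind): {0eeeed4} — 1.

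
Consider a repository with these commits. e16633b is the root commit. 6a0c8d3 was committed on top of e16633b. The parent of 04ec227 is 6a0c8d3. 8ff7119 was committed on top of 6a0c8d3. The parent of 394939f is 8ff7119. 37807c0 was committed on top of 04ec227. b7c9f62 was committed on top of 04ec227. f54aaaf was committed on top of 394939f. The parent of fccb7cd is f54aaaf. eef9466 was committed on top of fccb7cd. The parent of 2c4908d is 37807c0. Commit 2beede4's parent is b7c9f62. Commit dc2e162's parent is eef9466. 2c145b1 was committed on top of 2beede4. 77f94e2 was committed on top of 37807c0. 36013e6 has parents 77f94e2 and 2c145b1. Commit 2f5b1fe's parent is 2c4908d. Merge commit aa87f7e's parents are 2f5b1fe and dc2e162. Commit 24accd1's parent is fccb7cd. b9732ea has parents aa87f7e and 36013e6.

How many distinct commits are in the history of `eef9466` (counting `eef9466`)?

Walking parent pointers from eef9466: reachable set = {394939f, 6a0c8d3, 8ff7119, e16633b, eef9466, f54aaaf, fccb7cd}.
That is 7 commits.

7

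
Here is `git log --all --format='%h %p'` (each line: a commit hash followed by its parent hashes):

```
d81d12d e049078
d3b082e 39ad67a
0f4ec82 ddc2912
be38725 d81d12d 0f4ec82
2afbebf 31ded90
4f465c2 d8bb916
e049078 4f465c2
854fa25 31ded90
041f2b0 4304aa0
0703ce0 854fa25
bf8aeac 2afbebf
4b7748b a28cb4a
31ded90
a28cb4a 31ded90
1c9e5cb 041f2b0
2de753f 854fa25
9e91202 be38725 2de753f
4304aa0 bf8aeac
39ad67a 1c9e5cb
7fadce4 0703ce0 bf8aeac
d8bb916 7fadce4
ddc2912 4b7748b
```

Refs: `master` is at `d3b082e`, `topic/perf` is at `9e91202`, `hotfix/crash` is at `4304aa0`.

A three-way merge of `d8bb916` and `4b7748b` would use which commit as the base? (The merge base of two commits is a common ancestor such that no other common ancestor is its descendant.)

31ded90

Ancestors of d8bb916: {0703ce0, 2afbebf, 31ded90, 7fadce4, 854fa25, bf8aeac, d8bb916}.
Ancestors of 4b7748b: {31ded90, 4b7748b, a28cb4a}.
Common ancestors: {31ded90}.
The only common ancestor is 31ded90, so it is the merge base.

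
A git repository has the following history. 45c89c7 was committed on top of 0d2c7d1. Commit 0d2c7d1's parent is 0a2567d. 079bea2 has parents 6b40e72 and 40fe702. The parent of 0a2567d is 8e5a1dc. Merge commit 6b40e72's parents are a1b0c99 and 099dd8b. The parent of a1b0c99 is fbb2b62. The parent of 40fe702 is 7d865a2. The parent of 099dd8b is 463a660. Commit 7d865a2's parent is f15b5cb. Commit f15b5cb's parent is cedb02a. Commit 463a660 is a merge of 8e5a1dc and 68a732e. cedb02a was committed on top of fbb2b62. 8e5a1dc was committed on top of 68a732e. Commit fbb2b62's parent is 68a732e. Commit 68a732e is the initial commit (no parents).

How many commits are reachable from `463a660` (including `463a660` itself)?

Walking parent pointers from 463a660: reachable set = {463a660, 68a732e, 8e5a1dc}.
That is 3 commits.

3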